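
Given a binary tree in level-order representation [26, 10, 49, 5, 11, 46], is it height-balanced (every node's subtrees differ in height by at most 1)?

Tree (level-order array): [26, 10, 49, 5, 11, 46]
Definition: a tree is height-balanced if, at every node, |h(left) - h(right)| <= 1 (empty subtree has height -1).
Bottom-up per-node check:
  node 5: h_left=-1, h_right=-1, diff=0 [OK], height=0
  node 11: h_left=-1, h_right=-1, diff=0 [OK], height=0
  node 10: h_left=0, h_right=0, diff=0 [OK], height=1
  node 46: h_left=-1, h_right=-1, diff=0 [OK], height=0
  node 49: h_left=0, h_right=-1, diff=1 [OK], height=1
  node 26: h_left=1, h_right=1, diff=0 [OK], height=2
All nodes satisfy the balance condition.
Result: Balanced


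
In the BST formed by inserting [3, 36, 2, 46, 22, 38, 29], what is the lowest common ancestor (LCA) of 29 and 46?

Tree insertion order: [3, 36, 2, 46, 22, 38, 29]
Tree (level-order array): [3, 2, 36, None, None, 22, 46, None, 29, 38]
In a BST, the LCA of p=29, q=46 is the first node v on the
root-to-leaf path with p <= v <= q (go left if both < v, right if both > v).
Walk from root:
  at 3: both 29 and 46 > 3, go right
  at 36: 29 <= 36 <= 46, this is the LCA
LCA = 36


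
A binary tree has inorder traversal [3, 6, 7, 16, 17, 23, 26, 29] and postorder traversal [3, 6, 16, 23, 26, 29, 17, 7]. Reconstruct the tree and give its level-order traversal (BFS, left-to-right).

Inorder:   [3, 6, 7, 16, 17, 23, 26, 29]
Postorder: [3, 6, 16, 23, 26, 29, 17, 7]
Algorithm: postorder visits root last, so walk postorder right-to-left;
each value is the root of the current inorder slice — split it at that
value, recurse on the right subtree first, then the left.
Recursive splits:
  root=7; inorder splits into left=[3, 6], right=[16, 17, 23, 26, 29]
  root=17; inorder splits into left=[16], right=[23, 26, 29]
  root=29; inorder splits into left=[23, 26], right=[]
  root=26; inorder splits into left=[23], right=[]
  root=23; inorder splits into left=[], right=[]
  root=16; inorder splits into left=[], right=[]
  root=6; inorder splits into left=[3], right=[]
  root=3; inorder splits into left=[], right=[]
Reconstructed level-order: [7, 6, 17, 3, 16, 29, 26, 23]


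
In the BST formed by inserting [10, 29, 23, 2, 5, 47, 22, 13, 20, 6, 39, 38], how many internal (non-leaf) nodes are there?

Tree built from: [10, 29, 23, 2, 5, 47, 22, 13, 20, 6, 39, 38]
Tree (level-order array): [10, 2, 29, None, 5, 23, 47, None, 6, 22, None, 39, None, None, None, 13, None, 38, None, None, 20]
Rule: An internal node has at least one child.
Per-node child counts:
  node 10: 2 child(ren)
  node 2: 1 child(ren)
  node 5: 1 child(ren)
  node 6: 0 child(ren)
  node 29: 2 child(ren)
  node 23: 1 child(ren)
  node 22: 1 child(ren)
  node 13: 1 child(ren)
  node 20: 0 child(ren)
  node 47: 1 child(ren)
  node 39: 1 child(ren)
  node 38: 0 child(ren)
Matching nodes: [10, 2, 5, 29, 23, 22, 13, 47, 39]
Count of internal (non-leaf) nodes: 9


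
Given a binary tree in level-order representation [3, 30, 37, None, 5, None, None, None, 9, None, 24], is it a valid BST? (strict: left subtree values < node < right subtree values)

Level-order array: [3, 30, 37, None, 5, None, None, None, 9, None, 24]
Validate using subtree bounds (lo, hi): at each node, require lo < value < hi,
then recurse left with hi=value and right with lo=value.
Preorder trace (stopping at first violation):
  at node 3 with bounds (-inf, +inf): OK
  at node 30 with bounds (-inf, 3): VIOLATION
Node 30 violates its bound: not (-inf < 30 < 3).
Result: Not a valid BST


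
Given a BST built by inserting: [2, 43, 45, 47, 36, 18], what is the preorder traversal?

Tree insertion order: [2, 43, 45, 47, 36, 18]
Tree (level-order array): [2, None, 43, 36, 45, 18, None, None, 47]
Preorder traversal: [2, 43, 36, 18, 45, 47]


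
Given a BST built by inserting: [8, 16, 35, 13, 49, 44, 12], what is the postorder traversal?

Tree insertion order: [8, 16, 35, 13, 49, 44, 12]
Tree (level-order array): [8, None, 16, 13, 35, 12, None, None, 49, None, None, 44]
Postorder traversal: [12, 13, 44, 49, 35, 16, 8]


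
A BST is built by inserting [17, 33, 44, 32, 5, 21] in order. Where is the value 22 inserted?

Starting tree (level order): [17, 5, 33, None, None, 32, 44, 21]
Insertion path: 17 -> 33 -> 32 -> 21
Result: insert 22 as right child of 21
Final tree (level order): [17, 5, 33, None, None, 32, 44, 21, None, None, None, None, 22]


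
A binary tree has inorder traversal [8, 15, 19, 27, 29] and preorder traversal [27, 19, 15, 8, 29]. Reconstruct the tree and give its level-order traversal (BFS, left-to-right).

Inorder:  [8, 15, 19, 27, 29]
Preorder: [27, 19, 15, 8, 29]
Algorithm: preorder visits root first, so consume preorder in order;
for each root, split the current inorder slice at that value into
left-subtree inorder and right-subtree inorder, then recurse.
Recursive splits:
  root=27; inorder splits into left=[8, 15, 19], right=[29]
  root=19; inorder splits into left=[8, 15], right=[]
  root=15; inorder splits into left=[8], right=[]
  root=8; inorder splits into left=[], right=[]
  root=29; inorder splits into left=[], right=[]
Reconstructed level-order: [27, 19, 29, 15, 8]


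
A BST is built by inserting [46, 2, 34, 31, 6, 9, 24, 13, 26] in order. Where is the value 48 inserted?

Starting tree (level order): [46, 2, None, None, 34, 31, None, 6, None, None, 9, None, 24, 13, 26]
Insertion path: 46
Result: insert 48 as right child of 46
Final tree (level order): [46, 2, 48, None, 34, None, None, 31, None, 6, None, None, 9, None, 24, 13, 26]


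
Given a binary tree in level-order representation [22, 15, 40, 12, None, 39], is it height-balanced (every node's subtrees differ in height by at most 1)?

Tree (level-order array): [22, 15, 40, 12, None, 39]
Definition: a tree is height-balanced if, at every node, |h(left) - h(right)| <= 1 (empty subtree has height -1).
Bottom-up per-node check:
  node 12: h_left=-1, h_right=-1, diff=0 [OK], height=0
  node 15: h_left=0, h_right=-1, diff=1 [OK], height=1
  node 39: h_left=-1, h_right=-1, diff=0 [OK], height=0
  node 40: h_left=0, h_right=-1, diff=1 [OK], height=1
  node 22: h_left=1, h_right=1, diff=0 [OK], height=2
All nodes satisfy the balance condition.
Result: Balanced


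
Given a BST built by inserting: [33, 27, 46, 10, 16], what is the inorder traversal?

Tree insertion order: [33, 27, 46, 10, 16]
Tree (level-order array): [33, 27, 46, 10, None, None, None, None, 16]
Inorder traversal: [10, 16, 27, 33, 46]


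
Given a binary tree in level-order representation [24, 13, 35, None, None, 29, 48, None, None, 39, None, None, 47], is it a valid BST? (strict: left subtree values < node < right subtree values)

Level-order array: [24, 13, 35, None, None, 29, 48, None, None, 39, None, None, 47]
Validate using subtree bounds (lo, hi): at each node, require lo < value < hi,
then recurse left with hi=value and right with lo=value.
Preorder trace (stopping at first violation):
  at node 24 with bounds (-inf, +inf): OK
  at node 13 with bounds (-inf, 24): OK
  at node 35 with bounds (24, +inf): OK
  at node 29 with bounds (24, 35): OK
  at node 48 with bounds (35, +inf): OK
  at node 39 with bounds (35, 48): OK
  at node 47 with bounds (39, 48): OK
No violation found at any node.
Result: Valid BST


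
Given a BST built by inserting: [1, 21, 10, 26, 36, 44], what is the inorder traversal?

Tree insertion order: [1, 21, 10, 26, 36, 44]
Tree (level-order array): [1, None, 21, 10, 26, None, None, None, 36, None, 44]
Inorder traversal: [1, 10, 21, 26, 36, 44]


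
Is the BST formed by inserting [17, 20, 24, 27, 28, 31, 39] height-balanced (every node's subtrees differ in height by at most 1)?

Tree (level-order array): [17, None, 20, None, 24, None, 27, None, 28, None, 31, None, 39]
Definition: a tree is height-balanced if, at every node, |h(left) - h(right)| <= 1 (empty subtree has height -1).
Bottom-up per-node check:
  node 39: h_left=-1, h_right=-1, diff=0 [OK], height=0
  node 31: h_left=-1, h_right=0, diff=1 [OK], height=1
  node 28: h_left=-1, h_right=1, diff=2 [FAIL (|-1-1|=2 > 1)], height=2
  node 27: h_left=-1, h_right=2, diff=3 [FAIL (|-1-2|=3 > 1)], height=3
  node 24: h_left=-1, h_right=3, diff=4 [FAIL (|-1-3|=4 > 1)], height=4
  node 20: h_left=-1, h_right=4, diff=5 [FAIL (|-1-4|=5 > 1)], height=5
  node 17: h_left=-1, h_right=5, diff=6 [FAIL (|-1-5|=6 > 1)], height=6
Node 28 violates the condition: |-1 - 1| = 2 > 1.
Result: Not balanced


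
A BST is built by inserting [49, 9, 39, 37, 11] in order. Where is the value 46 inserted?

Starting tree (level order): [49, 9, None, None, 39, 37, None, 11]
Insertion path: 49 -> 9 -> 39
Result: insert 46 as right child of 39
Final tree (level order): [49, 9, None, None, 39, 37, 46, 11]


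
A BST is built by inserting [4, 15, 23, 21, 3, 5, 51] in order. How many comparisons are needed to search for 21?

Search path for 21: 4 -> 15 -> 23 -> 21
Found: True
Comparisons: 4


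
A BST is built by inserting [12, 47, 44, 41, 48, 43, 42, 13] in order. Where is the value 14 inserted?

Starting tree (level order): [12, None, 47, 44, 48, 41, None, None, None, 13, 43, None, None, 42]
Insertion path: 12 -> 47 -> 44 -> 41 -> 13
Result: insert 14 as right child of 13
Final tree (level order): [12, None, 47, 44, 48, 41, None, None, None, 13, 43, None, 14, 42]


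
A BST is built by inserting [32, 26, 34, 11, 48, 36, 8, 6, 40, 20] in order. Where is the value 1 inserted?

Starting tree (level order): [32, 26, 34, 11, None, None, 48, 8, 20, 36, None, 6, None, None, None, None, 40]
Insertion path: 32 -> 26 -> 11 -> 8 -> 6
Result: insert 1 as left child of 6
Final tree (level order): [32, 26, 34, 11, None, None, 48, 8, 20, 36, None, 6, None, None, None, None, 40, 1]


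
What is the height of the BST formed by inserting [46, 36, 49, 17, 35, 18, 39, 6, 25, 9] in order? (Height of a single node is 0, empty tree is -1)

Insertion order: [46, 36, 49, 17, 35, 18, 39, 6, 25, 9]
Tree (level-order array): [46, 36, 49, 17, 39, None, None, 6, 35, None, None, None, 9, 18, None, None, None, None, 25]
Compute height bottom-up (empty subtree = -1):
  height(9) = 1 + max(-1, -1) = 0
  height(6) = 1 + max(-1, 0) = 1
  height(25) = 1 + max(-1, -1) = 0
  height(18) = 1 + max(-1, 0) = 1
  height(35) = 1 + max(1, -1) = 2
  height(17) = 1 + max(1, 2) = 3
  height(39) = 1 + max(-1, -1) = 0
  height(36) = 1 + max(3, 0) = 4
  height(49) = 1 + max(-1, -1) = 0
  height(46) = 1 + max(4, 0) = 5
Height = 5


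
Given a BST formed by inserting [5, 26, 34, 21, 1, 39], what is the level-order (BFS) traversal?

Tree insertion order: [5, 26, 34, 21, 1, 39]
Tree (level-order array): [5, 1, 26, None, None, 21, 34, None, None, None, 39]
BFS from the root, enqueuing left then right child of each popped node:
  queue [5] -> pop 5, enqueue [1, 26], visited so far: [5]
  queue [1, 26] -> pop 1, enqueue [none], visited so far: [5, 1]
  queue [26] -> pop 26, enqueue [21, 34], visited so far: [5, 1, 26]
  queue [21, 34] -> pop 21, enqueue [none], visited so far: [5, 1, 26, 21]
  queue [34] -> pop 34, enqueue [39], visited so far: [5, 1, 26, 21, 34]
  queue [39] -> pop 39, enqueue [none], visited so far: [5, 1, 26, 21, 34, 39]
Result: [5, 1, 26, 21, 34, 39]


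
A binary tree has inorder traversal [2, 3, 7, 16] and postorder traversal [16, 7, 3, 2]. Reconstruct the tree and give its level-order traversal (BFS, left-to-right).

Inorder:   [2, 3, 7, 16]
Postorder: [16, 7, 3, 2]
Algorithm: postorder visits root last, so walk postorder right-to-left;
each value is the root of the current inorder slice — split it at that
value, recurse on the right subtree first, then the left.
Recursive splits:
  root=2; inorder splits into left=[], right=[3, 7, 16]
  root=3; inorder splits into left=[], right=[7, 16]
  root=7; inorder splits into left=[], right=[16]
  root=16; inorder splits into left=[], right=[]
Reconstructed level-order: [2, 3, 7, 16]


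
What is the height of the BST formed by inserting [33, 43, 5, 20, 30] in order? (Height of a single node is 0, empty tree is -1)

Insertion order: [33, 43, 5, 20, 30]
Tree (level-order array): [33, 5, 43, None, 20, None, None, None, 30]
Compute height bottom-up (empty subtree = -1):
  height(30) = 1 + max(-1, -1) = 0
  height(20) = 1 + max(-1, 0) = 1
  height(5) = 1 + max(-1, 1) = 2
  height(43) = 1 + max(-1, -1) = 0
  height(33) = 1 + max(2, 0) = 3
Height = 3


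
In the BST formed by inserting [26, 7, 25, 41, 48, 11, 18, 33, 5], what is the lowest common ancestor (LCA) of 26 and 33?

Tree insertion order: [26, 7, 25, 41, 48, 11, 18, 33, 5]
Tree (level-order array): [26, 7, 41, 5, 25, 33, 48, None, None, 11, None, None, None, None, None, None, 18]
In a BST, the LCA of p=26, q=33 is the first node v on the
root-to-leaf path with p <= v <= q (go left if both < v, right if both > v).
Walk from root:
  at 26: 26 <= 26 <= 33, this is the LCA
LCA = 26


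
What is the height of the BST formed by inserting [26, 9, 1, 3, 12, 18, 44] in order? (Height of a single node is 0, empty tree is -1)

Insertion order: [26, 9, 1, 3, 12, 18, 44]
Tree (level-order array): [26, 9, 44, 1, 12, None, None, None, 3, None, 18]
Compute height bottom-up (empty subtree = -1):
  height(3) = 1 + max(-1, -1) = 0
  height(1) = 1 + max(-1, 0) = 1
  height(18) = 1 + max(-1, -1) = 0
  height(12) = 1 + max(-1, 0) = 1
  height(9) = 1 + max(1, 1) = 2
  height(44) = 1 + max(-1, -1) = 0
  height(26) = 1 + max(2, 0) = 3
Height = 3


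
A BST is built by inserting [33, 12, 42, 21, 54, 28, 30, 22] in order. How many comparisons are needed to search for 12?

Search path for 12: 33 -> 12
Found: True
Comparisons: 2


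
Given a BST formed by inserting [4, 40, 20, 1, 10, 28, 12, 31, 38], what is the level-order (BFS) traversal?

Tree insertion order: [4, 40, 20, 1, 10, 28, 12, 31, 38]
Tree (level-order array): [4, 1, 40, None, None, 20, None, 10, 28, None, 12, None, 31, None, None, None, 38]
BFS from the root, enqueuing left then right child of each popped node:
  queue [4] -> pop 4, enqueue [1, 40], visited so far: [4]
  queue [1, 40] -> pop 1, enqueue [none], visited so far: [4, 1]
  queue [40] -> pop 40, enqueue [20], visited so far: [4, 1, 40]
  queue [20] -> pop 20, enqueue [10, 28], visited so far: [4, 1, 40, 20]
  queue [10, 28] -> pop 10, enqueue [12], visited so far: [4, 1, 40, 20, 10]
  queue [28, 12] -> pop 28, enqueue [31], visited so far: [4, 1, 40, 20, 10, 28]
  queue [12, 31] -> pop 12, enqueue [none], visited so far: [4, 1, 40, 20, 10, 28, 12]
  queue [31] -> pop 31, enqueue [38], visited so far: [4, 1, 40, 20, 10, 28, 12, 31]
  queue [38] -> pop 38, enqueue [none], visited so far: [4, 1, 40, 20, 10, 28, 12, 31, 38]
Result: [4, 1, 40, 20, 10, 28, 12, 31, 38]


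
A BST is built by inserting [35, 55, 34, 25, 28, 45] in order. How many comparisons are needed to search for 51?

Search path for 51: 35 -> 55 -> 45
Found: False
Comparisons: 3


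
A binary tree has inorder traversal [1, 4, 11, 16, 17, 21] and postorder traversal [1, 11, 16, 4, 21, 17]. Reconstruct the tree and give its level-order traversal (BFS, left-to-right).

Inorder:   [1, 4, 11, 16, 17, 21]
Postorder: [1, 11, 16, 4, 21, 17]
Algorithm: postorder visits root last, so walk postorder right-to-left;
each value is the root of the current inorder slice — split it at that
value, recurse on the right subtree first, then the left.
Recursive splits:
  root=17; inorder splits into left=[1, 4, 11, 16], right=[21]
  root=21; inorder splits into left=[], right=[]
  root=4; inorder splits into left=[1], right=[11, 16]
  root=16; inorder splits into left=[11], right=[]
  root=11; inorder splits into left=[], right=[]
  root=1; inorder splits into left=[], right=[]
Reconstructed level-order: [17, 4, 21, 1, 16, 11]


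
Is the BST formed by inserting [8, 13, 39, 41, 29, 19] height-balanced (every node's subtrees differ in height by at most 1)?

Tree (level-order array): [8, None, 13, None, 39, 29, 41, 19]
Definition: a tree is height-balanced if, at every node, |h(left) - h(right)| <= 1 (empty subtree has height -1).
Bottom-up per-node check:
  node 19: h_left=-1, h_right=-1, diff=0 [OK], height=0
  node 29: h_left=0, h_right=-1, diff=1 [OK], height=1
  node 41: h_left=-1, h_right=-1, diff=0 [OK], height=0
  node 39: h_left=1, h_right=0, diff=1 [OK], height=2
  node 13: h_left=-1, h_right=2, diff=3 [FAIL (|-1-2|=3 > 1)], height=3
  node 8: h_left=-1, h_right=3, diff=4 [FAIL (|-1-3|=4 > 1)], height=4
Node 13 violates the condition: |-1 - 2| = 3 > 1.
Result: Not balanced


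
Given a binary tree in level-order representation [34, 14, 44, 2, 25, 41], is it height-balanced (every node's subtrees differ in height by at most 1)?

Tree (level-order array): [34, 14, 44, 2, 25, 41]
Definition: a tree is height-balanced if, at every node, |h(left) - h(right)| <= 1 (empty subtree has height -1).
Bottom-up per-node check:
  node 2: h_left=-1, h_right=-1, diff=0 [OK], height=0
  node 25: h_left=-1, h_right=-1, diff=0 [OK], height=0
  node 14: h_left=0, h_right=0, diff=0 [OK], height=1
  node 41: h_left=-1, h_right=-1, diff=0 [OK], height=0
  node 44: h_left=0, h_right=-1, diff=1 [OK], height=1
  node 34: h_left=1, h_right=1, diff=0 [OK], height=2
All nodes satisfy the balance condition.
Result: Balanced


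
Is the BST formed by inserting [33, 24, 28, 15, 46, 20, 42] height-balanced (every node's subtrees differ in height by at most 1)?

Tree (level-order array): [33, 24, 46, 15, 28, 42, None, None, 20]
Definition: a tree is height-balanced if, at every node, |h(left) - h(right)| <= 1 (empty subtree has height -1).
Bottom-up per-node check:
  node 20: h_left=-1, h_right=-1, diff=0 [OK], height=0
  node 15: h_left=-1, h_right=0, diff=1 [OK], height=1
  node 28: h_left=-1, h_right=-1, diff=0 [OK], height=0
  node 24: h_left=1, h_right=0, diff=1 [OK], height=2
  node 42: h_left=-1, h_right=-1, diff=0 [OK], height=0
  node 46: h_left=0, h_right=-1, diff=1 [OK], height=1
  node 33: h_left=2, h_right=1, diff=1 [OK], height=3
All nodes satisfy the balance condition.
Result: Balanced


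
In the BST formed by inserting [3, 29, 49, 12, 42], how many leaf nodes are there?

Tree built from: [3, 29, 49, 12, 42]
Tree (level-order array): [3, None, 29, 12, 49, None, None, 42]
Rule: A leaf has 0 children.
Per-node child counts:
  node 3: 1 child(ren)
  node 29: 2 child(ren)
  node 12: 0 child(ren)
  node 49: 1 child(ren)
  node 42: 0 child(ren)
Matching nodes: [12, 42]
Count of leaf nodes: 2


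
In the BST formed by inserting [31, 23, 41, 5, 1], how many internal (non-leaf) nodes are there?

Tree built from: [31, 23, 41, 5, 1]
Tree (level-order array): [31, 23, 41, 5, None, None, None, 1]
Rule: An internal node has at least one child.
Per-node child counts:
  node 31: 2 child(ren)
  node 23: 1 child(ren)
  node 5: 1 child(ren)
  node 1: 0 child(ren)
  node 41: 0 child(ren)
Matching nodes: [31, 23, 5]
Count of internal (non-leaf) nodes: 3


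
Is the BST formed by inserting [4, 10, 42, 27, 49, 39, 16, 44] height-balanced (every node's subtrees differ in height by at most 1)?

Tree (level-order array): [4, None, 10, None, 42, 27, 49, 16, 39, 44]
Definition: a tree is height-balanced if, at every node, |h(left) - h(right)| <= 1 (empty subtree has height -1).
Bottom-up per-node check:
  node 16: h_left=-1, h_right=-1, diff=0 [OK], height=0
  node 39: h_left=-1, h_right=-1, diff=0 [OK], height=0
  node 27: h_left=0, h_right=0, diff=0 [OK], height=1
  node 44: h_left=-1, h_right=-1, diff=0 [OK], height=0
  node 49: h_left=0, h_right=-1, diff=1 [OK], height=1
  node 42: h_left=1, h_right=1, diff=0 [OK], height=2
  node 10: h_left=-1, h_right=2, diff=3 [FAIL (|-1-2|=3 > 1)], height=3
  node 4: h_left=-1, h_right=3, diff=4 [FAIL (|-1-3|=4 > 1)], height=4
Node 10 violates the condition: |-1 - 2| = 3 > 1.
Result: Not balanced


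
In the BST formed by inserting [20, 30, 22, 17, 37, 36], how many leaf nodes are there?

Tree built from: [20, 30, 22, 17, 37, 36]
Tree (level-order array): [20, 17, 30, None, None, 22, 37, None, None, 36]
Rule: A leaf has 0 children.
Per-node child counts:
  node 20: 2 child(ren)
  node 17: 0 child(ren)
  node 30: 2 child(ren)
  node 22: 0 child(ren)
  node 37: 1 child(ren)
  node 36: 0 child(ren)
Matching nodes: [17, 22, 36]
Count of leaf nodes: 3


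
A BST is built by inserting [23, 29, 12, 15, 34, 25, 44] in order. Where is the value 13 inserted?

Starting tree (level order): [23, 12, 29, None, 15, 25, 34, None, None, None, None, None, 44]
Insertion path: 23 -> 12 -> 15
Result: insert 13 as left child of 15
Final tree (level order): [23, 12, 29, None, 15, 25, 34, 13, None, None, None, None, 44]


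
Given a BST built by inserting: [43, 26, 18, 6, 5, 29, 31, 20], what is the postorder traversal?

Tree insertion order: [43, 26, 18, 6, 5, 29, 31, 20]
Tree (level-order array): [43, 26, None, 18, 29, 6, 20, None, 31, 5]
Postorder traversal: [5, 6, 20, 18, 31, 29, 26, 43]


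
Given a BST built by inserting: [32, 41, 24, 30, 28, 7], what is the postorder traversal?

Tree insertion order: [32, 41, 24, 30, 28, 7]
Tree (level-order array): [32, 24, 41, 7, 30, None, None, None, None, 28]
Postorder traversal: [7, 28, 30, 24, 41, 32]


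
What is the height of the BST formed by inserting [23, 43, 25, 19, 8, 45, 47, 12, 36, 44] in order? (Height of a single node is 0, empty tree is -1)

Insertion order: [23, 43, 25, 19, 8, 45, 47, 12, 36, 44]
Tree (level-order array): [23, 19, 43, 8, None, 25, 45, None, 12, None, 36, 44, 47]
Compute height bottom-up (empty subtree = -1):
  height(12) = 1 + max(-1, -1) = 0
  height(8) = 1 + max(-1, 0) = 1
  height(19) = 1 + max(1, -1) = 2
  height(36) = 1 + max(-1, -1) = 0
  height(25) = 1 + max(-1, 0) = 1
  height(44) = 1 + max(-1, -1) = 0
  height(47) = 1 + max(-1, -1) = 0
  height(45) = 1 + max(0, 0) = 1
  height(43) = 1 + max(1, 1) = 2
  height(23) = 1 + max(2, 2) = 3
Height = 3


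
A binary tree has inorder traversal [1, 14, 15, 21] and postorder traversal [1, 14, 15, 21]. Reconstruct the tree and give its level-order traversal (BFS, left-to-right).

Inorder:   [1, 14, 15, 21]
Postorder: [1, 14, 15, 21]
Algorithm: postorder visits root last, so walk postorder right-to-left;
each value is the root of the current inorder slice — split it at that
value, recurse on the right subtree first, then the left.
Recursive splits:
  root=21; inorder splits into left=[1, 14, 15], right=[]
  root=15; inorder splits into left=[1, 14], right=[]
  root=14; inorder splits into left=[1], right=[]
  root=1; inorder splits into left=[], right=[]
Reconstructed level-order: [21, 15, 14, 1]


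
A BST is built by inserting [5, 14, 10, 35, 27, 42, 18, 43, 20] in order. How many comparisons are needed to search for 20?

Search path for 20: 5 -> 14 -> 35 -> 27 -> 18 -> 20
Found: True
Comparisons: 6


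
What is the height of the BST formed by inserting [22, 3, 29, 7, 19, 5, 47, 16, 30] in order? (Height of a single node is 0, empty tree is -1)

Insertion order: [22, 3, 29, 7, 19, 5, 47, 16, 30]
Tree (level-order array): [22, 3, 29, None, 7, None, 47, 5, 19, 30, None, None, None, 16]
Compute height bottom-up (empty subtree = -1):
  height(5) = 1 + max(-1, -1) = 0
  height(16) = 1 + max(-1, -1) = 0
  height(19) = 1 + max(0, -1) = 1
  height(7) = 1 + max(0, 1) = 2
  height(3) = 1 + max(-1, 2) = 3
  height(30) = 1 + max(-1, -1) = 0
  height(47) = 1 + max(0, -1) = 1
  height(29) = 1 + max(-1, 1) = 2
  height(22) = 1 + max(3, 2) = 4
Height = 4


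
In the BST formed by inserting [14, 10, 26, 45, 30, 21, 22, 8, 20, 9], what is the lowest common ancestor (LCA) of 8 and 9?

Tree insertion order: [14, 10, 26, 45, 30, 21, 22, 8, 20, 9]
Tree (level-order array): [14, 10, 26, 8, None, 21, 45, None, 9, 20, 22, 30]
In a BST, the LCA of p=8, q=9 is the first node v on the
root-to-leaf path with p <= v <= q (go left if both < v, right if both > v).
Walk from root:
  at 14: both 8 and 9 < 14, go left
  at 10: both 8 and 9 < 10, go left
  at 8: 8 <= 8 <= 9, this is the LCA
LCA = 8


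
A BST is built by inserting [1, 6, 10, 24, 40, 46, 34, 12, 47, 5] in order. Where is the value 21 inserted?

Starting tree (level order): [1, None, 6, 5, 10, None, None, None, 24, 12, 40, None, None, 34, 46, None, None, None, 47]
Insertion path: 1 -> 6 -> 10 -> 24 -> 12
Result: insert 21 as right child of 12
Final tree (level order): [1, None, 6, 5, 10, None, None, None, 24, 12, 40, None, 21, 34, 46, None, None, None, None, None, 47]


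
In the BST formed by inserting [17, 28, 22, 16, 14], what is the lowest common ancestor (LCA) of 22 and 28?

Tree insertion order: [17, 28, 22, 16, 14]
Tree (level-order array): [17, 16, 28, 14, None, 22]
In a BST, the LCA of p=22, q=28 is the first node v on the
root-to-leaf path with p <= v <= q (go left if both < v, right if both > v).
Walk from root:
  at 17: both 22 and 28 > 17, go right
  at 28: 22 <= 28 <= 28, this is the LCA
LCA = 28


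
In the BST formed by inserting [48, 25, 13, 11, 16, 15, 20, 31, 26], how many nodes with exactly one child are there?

Tree built from: [48, 25, 13, 11, 16, 15, 20, 31, 26]
Tree (level-order array): [48, 25, None, 13, 31, 11, 16, 26, None, None, None, 15, 20]
Rule: These are nodes with exactly 1 non-null child.
Per-node child counts:
  node 48: 1 child(ren)
  node 25: 2 child(ren)
  node 13: 2 child(ren)
  node 11: 0 child(ren)
  node 16: 2 child(ren)
  node 15: 0 child(ren)
  node 20: 0 child(ren)
  node 31: 1 child(ren)
  node 26: 0 child(ren)
Matching nodes: [48, 31]
Count of nodes with exactly one child: 2


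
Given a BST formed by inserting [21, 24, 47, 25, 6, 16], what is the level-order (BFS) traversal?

Tree insertion order: [21, 24, 47, 25, 6, 16]
Tree (level-order array): [21, 6, 24, None, 16, None, 47, None, None, 25]
BFS from the root, enqueuing left then right child of each popped node:
  queue [21] -> pop 21, enqueue [6, 24], visited so far: [21]
  queue [6, 24] -> pop 6, enqueue [16], visited so far: [21, 6]
  queue [24, 16] -> pop 24, enqueue [47], visited so far: [21, 6, 24]
  queue [16, 47] -> pop 16, enqueue [none], visited so far: [21, 6, 24, 16]
  queue [47] -> pop 47, enqueue [25], visited so far: [21, 6, 24, 16, 47]
  queue [25] -> pop 25, enqueue [none], visited so far: [21, 6, 24, 16, 47, 25]
Result: [21, 6, 24, 16, 47, 25]


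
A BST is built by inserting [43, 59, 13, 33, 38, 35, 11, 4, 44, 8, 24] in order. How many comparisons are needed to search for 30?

Search path for 30: 43 -> 13 -> 33 -> 24
Found: False
Comparisons: 4


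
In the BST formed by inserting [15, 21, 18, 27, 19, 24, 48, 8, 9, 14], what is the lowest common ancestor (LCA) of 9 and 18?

Tree insertion order: [15, 21, 18, 27, 19, 24, 48, 8, 9, 14]
Tree (level-order array): [15, 8, 21, None, 9, 18, 27, None, 14, None, 19, 24, 48]
In a BST, the LCA of p=9, q=18 is the first node v on the
root-to-leaf path with p <= v <= q (go left if both < v, right if both > v).
Walk from root:
  at 15: 9 <= 15 <= 18, this is the LCA
LCA = 15


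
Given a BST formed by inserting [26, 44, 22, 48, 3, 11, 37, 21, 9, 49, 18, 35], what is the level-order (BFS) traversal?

Tree insertion order: [26, 44, 22, 48, 3, 11, 37, 21, 9, 49, 18, 35]
Tree (level-order array): [26, 22, 44, 3, None, 37, 48, None, 11, 35, None, None, 49, 9, 21, None, None, None, None, None, None, 18]
BFS from the root, enqueuing left then right child of each popped node:
  queue [26] -> pop 26, enqueue [22, 44], visited so far: [26]
  queue [22, 44] -> pop 22, enqueue [3], visited so far: [26, 22]
  queue [44, 3] -> pop 44, enqueue [37, 48], visited so far: [26, 22, 44]
  queue [3, 37, 48] -> pop 3, enqueue [11], visited so far: [26, 22, 44, 3]
  queue [37, 48, 11] -> pop 37, enqueue [35], visited so far: [26, 22, 44, 3, 37]
  queue [48, 11, 35] -> pop 48, enqueue [49], visited so far: [26, 22, 44, 3, 37, 48]
  queue [11, 35, 49] -> pop 11, enqueue [9, 21], visited so far: [26, 22, 44, 3, 37, 48, 11]
  queue [35, 49, 9, 21] -> pop 35, enqueue [none], visited so far: [26, 22, 44, 3, 37, 48, 11, 35]
  queue [49, 9, 21] -> pop 49, enqueue [none], visited so far: [26, 22, 44, 3, 37, 48, 11, 35, 49]
  queue [9, 21] -> pop 9, enqueue [none], visited so far: [26, 22, 44, 3, 37, 48, 11, 35, 49, 9]
  queue [21] -> pop 21, enqueue [18], visited so far: [26, 22, 44, 3, 37, 48, 11, 35, 49, 9, 21]
  queue [18] -> pop 18, enqueue [none], visited so far: [26, 22, 44, 3, 37, 48, 11, 35, 49, 9, 21, 18]
Result: [26, 22, 44, 3, 37, 48, 11, 35, 49, 9, 21, 18]


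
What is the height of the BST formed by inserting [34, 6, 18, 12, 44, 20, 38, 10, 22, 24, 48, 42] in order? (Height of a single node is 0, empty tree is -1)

Insertion order: [34, 6, 18, 12, 44, 20, 38, 10, 22, 24, 48, 42]
Tree (level-order array): [34, 6, 44, None, 18, 38, 48, 12, 20, None, 42, None, None, 10, None, None, 22, None, None, None, None, None, 24]
Compute height bottom-up (empty subtree = -1):
  height(10) = 1 + max(-1, -1) = 0
  height(12) = 1 + max(0, -1) = 1
  height(24) = 1 + max(-1, -1) = 0
  height(22) = 1 + max(-1, 0) = 1
  height(20) = 1 + max(-1, 1) = 2
  height(18) = 1 + max(1, 2) = 3
  height(6) = 1 + max(-1, 3) = 4
  height(42) = 1 + max(-1, -1) = 0
  height(38) = 1 + max(-1, 0) = 1
  height(48) = 1 + max(-1, -1) = 0
  height(44) = 1 + max(1, 0) = 2
  height(34) = 1 + max(4, 2) = 5
Height = 5


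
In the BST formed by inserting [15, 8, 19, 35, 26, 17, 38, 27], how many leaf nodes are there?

Tree built from: [15, 8, 19, 35, 26, 17, 38, 27]
Tree (level-order array): [15, 8, 19, None, None, 17, 35, None, None, 26, 38, None, 27]
Rule: A leaf has 0 children.
Per-node child counts:
  node 15: 2 child(ren)
  node 8: 0 child(ren)
  node 19: 2 child(ren)
  node 17: 0 child(ren)
  node 35: 2 child(ren)
  node 26: 1 child(ren)
  node 27: 0 child(ren)
  node 38: 0 child(ren)
Matching nodes: [8, 17, 27, 38]
Count of leaf nodes: 4


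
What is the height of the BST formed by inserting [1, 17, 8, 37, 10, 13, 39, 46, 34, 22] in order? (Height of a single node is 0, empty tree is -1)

Insertion order: [1, 17, 8, 37, 10, 13, 39, 46, 34, 22]
Tree (level-order array): [1, None, 17, 8, 37, None, 10, 34, 39, None, 13, 22, None, None, 46]
Compute height bottom-up (empty subtree = -1):
  height(13) = 1 + max(-1, -1) = 0
  height(10) = 1 + max(-1, 0) = 1
  height(8) = 1 + max(-1, 1) = 2
  height(22) = 1 + max(-1, -1) = 0
  height(34) = 1 + max(0, -1) = 1
  height(46) = 1 + max(-1, -1) = 0
  height(39) = 1 + max(-1, 0) = 1
  height(37) = 1 + max(1, 1) = 2
  height(17) = 1 + max(2, 2) = 3
  height(1) = 1 + max(-1, 3) = 4
Height = 4


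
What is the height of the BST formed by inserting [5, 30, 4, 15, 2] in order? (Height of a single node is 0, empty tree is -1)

Insertion order: [5, 30, 4, 15, 2]
Tree (level-order array): [5, 4, 30, 2, None, 15]
Compute height bottom-up (empty subtree = -1):
  height(2) = 1 + max(-1, -1) = 0
  height(4) = 1 + max(0, -1) = 1
  height(15) = 1 + max(-1, -1) = 0
  height(30) = 1 + max(0, -1) = 1
  height(5) = 1 + max(1, 1) = 2
Height = 2


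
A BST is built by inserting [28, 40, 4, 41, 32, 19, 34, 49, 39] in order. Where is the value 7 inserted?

Starting tree (level order): [28, 4, 40, None, 19, 32, 41, None, None, None, 34, None, 49, None, 39]
Insertion path: 28 -> 4 -> 19
Result: insert 7 as left child of 19
Final tree (level order): [28, 4, 40, None, 19, 32, 41, 7, None, None, 34, None, 49, None, None, None, 39]


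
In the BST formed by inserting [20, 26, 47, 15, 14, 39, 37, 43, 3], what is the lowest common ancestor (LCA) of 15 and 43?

Tree insertion order: [20, 26, 47, 15, 14, 39, 37, 43, 3]
Tree (level-order array): [20, 15, 26, 14, None, None, 47, 3, None, 39, None, None, None, 37, 43]
In a BST, the LCA of p=15, q=43 is the first node v on the
root-to-leaf path with p <= v <= q (go left if both < v, right if both > v).
Walk from root:
  at 20: 15 <= 20 <= 43, this is the LCA
LCA = 20


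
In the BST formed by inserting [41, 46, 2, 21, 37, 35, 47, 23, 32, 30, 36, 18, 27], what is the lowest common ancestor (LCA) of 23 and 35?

Tree insertion order: [41, 46, 2, 21, 37, 35, 47, 23, 32, 30, 36, 18, 27]
Tree (level-order array): [41, 2, 46, None, 21, None, 47, 18, 37, None, None, None, None, 35, None, 23, 36, None, 32, None, None, 30, None, 27]
In a BST, the LCA of p=23, q=35 is the first node v on the
root-to-leaf path with p <= v <= q (go left if both < v, right if both > v).
Walk from root:
  at 41: both 23 and 35 < 41, go left
  at 2: both 23 and 35 > 2, go right
  at 21: both 23 and 35 > 21, go right
  at 37: both 23 and 35 < 37, go left
  at 35: 23 <= 35 <= 35, this is the LCA
LCA = 35


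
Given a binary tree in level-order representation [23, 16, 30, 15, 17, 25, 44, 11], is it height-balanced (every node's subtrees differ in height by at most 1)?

Tree (level-order array): [23, 16, 30, 15, 17, 25, 44, 11]
Definition: a tree is height-balanced if, at every node, |h(left) - h(right)| <= 1 (empty subtree has height -1).
Bottom-up per-node check:
  node 11: h_left=-1, h_right=-1, diff=0 [OK], height=0
  node 15: h_left=0, h_right=-1, diff=1 [OK], height=1
  node 17: h_left=-1, h_right=-1, diff=0 [OK], height=0
  node 16: h_left=1, h_right=0, diff=1 [OK], height=2
  node 25: h_left=-1, h_right=-1, diff=0 [OK], height=0
  node 44: h_left=-1, h_right=-1, diff=0 [OK], height=0
  node 30: h_left=0, h_right=0, diff=0 [OK], height=1
  node 23: h_left=2, h_right=1, diff=1 [OK], height=3
All nodes satisfy the balance condition.
Result: Balanced


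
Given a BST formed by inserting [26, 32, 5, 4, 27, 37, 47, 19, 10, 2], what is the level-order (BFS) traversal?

Tree insertion order: [26, 32, 5, 4, 27, 37, 47, 19, 10, 2]
Tree (level-order array): [26, 5, 32, 4, 19, 27, 37, 2, None, 10, None, None, None, None, 47]
BFS from the root, enqueuing left then right child of each popped node:
  queue [26] -> pop 26, enqueue [5, 32], visited so far: [26]
  queue [5, 32] -> pop 5, enqueue [4, 19], visited so far: [26, 5]
  queue [32, 4, 19] -> pop 32, enqueue [27, 37], visited so far: [26, 5, 32]
  queue [4, 19, 27, 37] -> pop 4, enqueue [2], visited so far: [26, 5, 32, 4]
  queue [19, 27, 37, 2] -> pop 19, enqueue [10], visited so far: [26, 5, 32, 4, 19]
  queue [27, 37, 2, 10] -> pop 27, enqueue [none], visited so far: [26, 5, 32, 4, 19, 27]
  queue [37, 2, 10] -> pop 37, enqueue [47], visited so far: [26, 5, 32, 4, 19, 27, 37]
  queue [2, 10, 47] -> pop 2, enqueue [none], visited so far: [26, 5, 32, 4, 19, 27, 37, 2]
  queue [10, 47] -> pop 10, enqueue [none], visited so far: [26, 5, 32, 4, 19, 27, 37, 2, 10]
  queue [47] -> pop 47, enqueue [none], visited so far: [26, 5, 32, 4, 19, 27, 37, 2, 10, 47]
Result: [26, 5, 32, 4, 19, 27, 37, 2, 10, 47]


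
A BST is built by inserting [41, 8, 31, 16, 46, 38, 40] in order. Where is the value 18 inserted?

Starting tree (level order): [41, 8, 46, None, 31, None, None, 16, 38, None, None, None, 40]
Insertion path: 41 -> 8 -> 31 -> 16
Result: insert 18 as right child of 16
Final tree (level order): [41, 8, 46, None, 31, None, None, 16, 38, None, 18, None, 40]


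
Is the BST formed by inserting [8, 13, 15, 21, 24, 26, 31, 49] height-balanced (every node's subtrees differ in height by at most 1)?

Tree (level-order array): [8, None, 13, None, 15, None, 21, None, 24, None, 26, None, 31, None, 49]
Definition: a tree is height-balanced if, at every node, |h(left) - h(right)| <= 1 (empty subtree has height -1).
Bottom-up per-node check:
  node 49: h_left=-1, h_right=-1, diff=0 [OK], height=0
  node 31: h_left=-1, h_right=0, diff=1 [OK], height=1
  node 26: h_left=-1, h_right=1, diff=2 [FAIL (|-1-1|=2 > 1)], height=2
  node 24: h_left=-1, h_right=2, diff=3 [FAIL (|-1-2|=3 > 1)], height=3
  node 21: h_left=-1, h_right=3, diff=4 [FAIL (|-1-3|=4 > 1)], height=4
  node 15: h_left=-1, h_right=4, diff=5 [FAIL (|-1-4|=5 > 1)], height=5
  node 13: h_left=-1, h_right=5, diff=6 [FAIL (|-1-5|=6 > 1)], height=6
  node 8: h_left=-1, h_right=6, diff=7 [FAIL (|-1-6|=7 > 1)], height=7
Node 26 violates the condition: |-1 - 1| = 2 > 1.
Result: Not balanced


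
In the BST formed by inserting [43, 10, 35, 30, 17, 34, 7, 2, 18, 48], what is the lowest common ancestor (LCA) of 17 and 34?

Tree insertion order: [43, 10, 35, 30, 17, 34, 7, 2, 18, 48]
Tree (level-order array): [43, 10, 48, 7, 35, None, None, 2, None, 30, None, None, None, 17, 34, None, 18]
In a BST, the LCA of p=17, q=34 is the first node v on the
root-to-leaf path with p <= v <= q (go left if both < v, right if both > v).
Walk from root:
  at 43: both 17 and 34 < 43, go left
  at 10: both 17 and 34 > 10, go right
  at 35: both 17 and 34 < 35, go left
  at 30: 17 <= 30 <= 34, this is the LCA
LCA = 30


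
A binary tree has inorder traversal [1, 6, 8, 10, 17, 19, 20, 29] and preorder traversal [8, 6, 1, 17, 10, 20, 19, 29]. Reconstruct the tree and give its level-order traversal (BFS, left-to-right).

Inorder:  [1, 6, 8, 10, 17, 19, 20, 29]
Preorder: [8, 6, 1, 17, 10, 20, 19, 29]
Algorithm: preorder visits root first, so consume preorder in order;
for each root, split the current inorder slice at that value into
left-subtree inorder and right-subtree inorder, then recurse.
Recursive splits:
  root=8; inorder splits into left=[1, 6], right=[10, 17, 19, 20, 29]
  root=6; inorder splits into left=[1], right=[]
  root=1; inorder splits into left=[], right=[]
  root=17; inorder splits into left=[10], right=[19, 20, 29]
  root=10; inorder splits into left=[], right=[]
  root=20; inorder splits into left=[19], right=[29]
  root=19; inorder splits into left=[], right=[]
  root=29; inorder splits into left=[], right=[]
Reconstructed level-order: [8, 6, 17, 1, 10, 20, 19, 29]


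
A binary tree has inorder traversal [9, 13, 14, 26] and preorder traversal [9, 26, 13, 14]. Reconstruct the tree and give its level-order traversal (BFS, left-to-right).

Inorder:  [9, 13, 14, 26]
Preorder: [9, 26, 13, 14]
Algorithm: preorder visits root first, so consume preorder in order;
for each root, split the current inorder slice at that value into
left-subtree inorder and right-subtree inorder, then recurse.
Recursive splits:
  root=9; inorder splits into left=[], right=[13, 14, 26]
  root=26; inorder splits into left=[13, 14], right=[]
  root=13; inorder splits into left=[], right=[14]
  root=14; inorder splits into left=[], right=[]
Reconstructed level-order: [9, 26, 13, 14]


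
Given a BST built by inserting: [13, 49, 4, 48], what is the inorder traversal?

Tree insertion order: [13, 49, 4, 48]
Tree (level-order array): [13, 4, 49, None, None, 48]
Inorder traversal: [4, 13, 48, 49]


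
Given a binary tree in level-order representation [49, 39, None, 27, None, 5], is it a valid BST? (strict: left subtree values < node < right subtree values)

Level-order array: [49, 39, None, 27, None, 5]
Validate using subtree bounds (lo, hi): at each node, require lo < value < hi,
then recurse left with hi=value and right with lo=value.
Preorder trace (stopping at first violation):
  at node 49 with bounds (-inf, +inf): OK
  at node 39 with bounds (-inf, 49): OK
  at node 27 with bounds (-inf, 39): OK
  at node 5 with bounds (-inf, 27): OK
No violation found at any node.
Result: Valid BST


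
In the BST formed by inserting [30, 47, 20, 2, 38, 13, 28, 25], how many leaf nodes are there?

Tree built from: [30, 47, 20, 2, 38, 13, 28, 25]
Tree (level-order array): [30, 20, 47, 2, 28, 38, None, None, 13, 25]
Rule: A leaf has 0 children.
Per-node child counts:
  node 30: 2 child(ren)
  node 20: 2 child(ren)
  node 2: 1 child(ren)
  node 13: 0 child(ren)
  node 28: 1 child(ren)
  node 25: 0 child(ren)
  node 47: 1 child(ren)
  node 38: 0 child(ren)
Matching nodes: [13, 25, 38]
Count of leaf nodes: 3


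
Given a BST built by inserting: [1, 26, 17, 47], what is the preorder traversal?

Tree insertion order: [1, 26, 17, 47]
Tree (level-order array): [1, None, 26, 17, 47]
Preorder traversal: [1, 26, 17, 47]


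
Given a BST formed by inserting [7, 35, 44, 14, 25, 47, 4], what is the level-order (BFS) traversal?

Tree insertion order: [7, 35, 44, 14, 25, 47, 4]
Tree (level-order array): [7, 4, 35, None, None, 14, 44, None, 25, None, 47]
BFS from the root, enqueuing left then right child of each popped node:
  queue [7] -> pop 7, enqueue [4, 35], visited so far: [7]
  queue [4, 35] -> pop 4, enqueue [none], visited so far: [7, 4]
  queue [35] -> pop 35, enqueue [14, 44], visited so far: [7, 4, 35]
  queue [14, 44] -> pop 14, enqueue [25], visited so far: [7, 4, 35, 14]
  queue [44, 25] -> pop 44, enqueue [47], visited so far: [7, 4, 35, 14, 44]
  queue [25, 47] -> pop 25, enqueue [none], visited so far: [7, 4, 35, 14, 44, 25]
  queue [47] -> pop 47, enqueue [none], visited so far: [7, 4, 35, 14, 44, 25, 47]
Result: [7, 4, 35, 14, 44, 25, 47]
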